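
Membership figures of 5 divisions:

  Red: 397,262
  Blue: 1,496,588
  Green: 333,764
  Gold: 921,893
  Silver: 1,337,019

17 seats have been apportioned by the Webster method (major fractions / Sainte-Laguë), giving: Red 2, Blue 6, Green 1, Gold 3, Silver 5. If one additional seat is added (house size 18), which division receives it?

Gold

Priority for the next seat is population ÷ (current seats + 0.5).
Priorities: Red 158904.800, Blue 230244.308, Green 222509.333, Gold 263398.000, Silver 243094.364.
Highest priority: Gold.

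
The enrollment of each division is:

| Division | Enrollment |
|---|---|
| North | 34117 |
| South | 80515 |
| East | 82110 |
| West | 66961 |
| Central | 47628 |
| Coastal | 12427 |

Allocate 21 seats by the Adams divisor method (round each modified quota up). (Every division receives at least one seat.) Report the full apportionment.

Standard divisor 323758/21 ≈ 15417.048; standard quotas: North 2.213, South 5.222, East 5.326, West 4.343, Central 3.089, Coastal 0.806.
Rounding up gives 3, 6, 6, 5, 4, 1 = 25 seats, so the divisor must be adjusted.
With modified divisor 16835.7: modified quotas North 2.026, South 4.782, East 4.877, West 3.977, Central 2.829, Coastal 0.738.
Rounding up: North 3, South 5, East 5, West 4, Central 3, Coastal 1 (total 21).

North 3; South 5; East 5; West 4; Central 3; Coastal 1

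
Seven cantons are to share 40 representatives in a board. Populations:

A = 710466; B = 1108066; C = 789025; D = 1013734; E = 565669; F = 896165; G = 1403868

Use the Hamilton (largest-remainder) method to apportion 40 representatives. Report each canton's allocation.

A 4, B 7, C 5, D 6, E 3, F 6, G 9

The standard divisor is 6486993/40 ≈ 162174.825.
Standard quotas: A 4.3809, B 6.8325, C 4.8653, D 6.2509, E 3.4880, F 5.5259, G 8.6565.
Lower quotas: A 4, B 6, C 4, D 6, E 3, F 5, G 8 (sum 36, leaving 4 seats).
Remainders in descending order: C 0.8653, B 0.8325, G 0.6565, F 0.5259, E 0.4880, A 0.3809, D 0.2509.
The surplus seats go to C, B, G, F.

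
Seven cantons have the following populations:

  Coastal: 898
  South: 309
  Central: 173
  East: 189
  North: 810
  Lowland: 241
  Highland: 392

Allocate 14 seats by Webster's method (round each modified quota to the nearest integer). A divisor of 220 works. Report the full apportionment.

With modified divisor 220: modified quotas Coastal 4.082, South 1.405, Central 0.786, East 0.859, North 3.682, Lowland 1.095, Highland 1.782.
Rounding to the nearest integer: Coastal 4, South 1, Central 1, East 1, North 4, Lowland 1, Highland 2 (total 14).

Coastal 4, South 1, Central 1, East 1, North 4, Lowland 1, Highland 2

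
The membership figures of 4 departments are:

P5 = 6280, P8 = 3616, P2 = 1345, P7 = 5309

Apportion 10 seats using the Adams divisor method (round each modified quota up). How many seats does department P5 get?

4

Standard divisor 16550/10 ≈ 1655; standard quotas: P5 3.795, P8 2.185, P2 0.813, P7 3.208.
Rounding up gives 4, 3, 1, 4 = 12 seats, so the divisor must be adjusted.
With modified divisor 2000: modified quotas P5 3.140, P8 1.808, P2 0.672, P7 2.655.
Rounding up: P5 4, P8 2, P2 1, P7 3 (total 10).
P5 receives 4.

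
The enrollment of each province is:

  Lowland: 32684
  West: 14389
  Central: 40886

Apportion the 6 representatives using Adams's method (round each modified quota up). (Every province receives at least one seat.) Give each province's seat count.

Lowland: 2, West: 1, Central: 3

Standard divisor 87959/6 ≈ 14659.833; standard quotas: Lowland 2.229, West 0.982, Central 2.789.
Rounding up gives 3, 1, 3 = 7 seats, so the divisor must be adjusted.
With modified divisor 18400: modified quotas Lowland 1.776, West 0.782, Central 2.222.
Rounding up: Lowland 2, West 1, Central 3 (total 6).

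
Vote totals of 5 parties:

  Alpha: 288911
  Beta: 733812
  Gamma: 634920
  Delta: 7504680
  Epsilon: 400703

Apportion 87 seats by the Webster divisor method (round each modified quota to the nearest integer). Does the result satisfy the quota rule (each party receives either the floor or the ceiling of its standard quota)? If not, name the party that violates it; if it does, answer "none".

Delta

Standard quotas: Alpha 2.628, Beta 6.676, Gamma 5.776, Delta 68.274, Epsilon 3.645.
Webster allocation: Alpha 3, Beta 7, Gamma 6, Delta 67, Epsilon 4.
Delta has quota 68.274 (lower 68, upper 69) but receives 67 — outside the quota interval.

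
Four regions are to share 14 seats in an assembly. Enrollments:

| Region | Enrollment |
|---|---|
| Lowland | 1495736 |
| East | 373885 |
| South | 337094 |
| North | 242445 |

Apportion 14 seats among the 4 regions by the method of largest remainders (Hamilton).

Standard divisor: 2449160 ÷ 14 = 174940.
Standard quotas: Lowland 8.5500, East 2.1372, South 1.9269, North 1.3859.
Lower quotas: Lowland 8, East 2, South 1, North 1 (sum 12, leaving 2 seats).
Remainders in descending order: South 0.9269, Lowland 0.5500, North 0.3859, East 0.1372.
The surplus seats go to South, Lowland.

Lowland: 9, East: 2, South: 2, North: 1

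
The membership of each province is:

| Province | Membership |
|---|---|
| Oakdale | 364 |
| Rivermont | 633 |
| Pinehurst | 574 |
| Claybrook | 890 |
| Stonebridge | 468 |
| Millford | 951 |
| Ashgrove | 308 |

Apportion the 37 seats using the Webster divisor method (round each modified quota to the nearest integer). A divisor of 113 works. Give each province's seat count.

With modified divisor 113: modified quotas Oakdale 3.221, Rivermont 5.602, Pinehurst 5.080, Claybrook 7.876, Stonebridge 4.142, Millford 8.416, Ashgrove 2.726.
Rounding to the nearest integer: Oakdale 3, Rivermont 6, Pinehurst 5, Claybrook 8, Stonebridge 4, Millford 8, Ashgrove 3 (total 37).

Oakdale 3, Rivermont 6, Pinehurst 5, Claybrook 8, Stonebridge 4, Millford 8, Ashgrove 3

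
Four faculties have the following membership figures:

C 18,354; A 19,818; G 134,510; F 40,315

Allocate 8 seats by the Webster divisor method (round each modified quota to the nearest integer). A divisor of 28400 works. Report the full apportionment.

With modified divisor 28400: modified quotas C 0.646, A 0.698, G 4.736, F 1.420.
Rounding to the nearest integer: C 1, A 1, G 5, F 1 (total 8).

C: 1, A: 1, G: 5, F: 1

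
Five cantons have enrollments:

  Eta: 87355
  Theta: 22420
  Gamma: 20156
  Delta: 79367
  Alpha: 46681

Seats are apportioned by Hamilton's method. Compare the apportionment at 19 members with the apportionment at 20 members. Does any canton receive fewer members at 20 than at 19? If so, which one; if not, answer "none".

Gamma

At 19 seats: Eta 6, Theta 2, Gamma 2, Delta 6, Alpha 3.
At 20 seats: Eta 7, Theta 2, Gamma 1, Delta 6, Alpha 4.
Gamma drops from 2 to 1.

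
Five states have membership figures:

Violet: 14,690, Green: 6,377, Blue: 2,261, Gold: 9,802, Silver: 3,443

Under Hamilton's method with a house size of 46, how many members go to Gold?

Standard divisor: 36573 ÷ 46 ≈ 795.065.
Standard quotas: Violet 18.4765, Green 8.0207, Blue 2.8438, Gold 12.3285, Silver 4.3305.
Lower quotas: Violet 18, Green 8, Blue 2, Gold 12, Silver 4 (sum 44, leaving 2 seats).
Remainders in descending order: Blue 0.8438, Violet 0.4765, Silver 0.3305, Gold 0.3285, Green 0.0207.
Largest remainders: Blue, Violet receive the extra seats.
Gold receives 12.

12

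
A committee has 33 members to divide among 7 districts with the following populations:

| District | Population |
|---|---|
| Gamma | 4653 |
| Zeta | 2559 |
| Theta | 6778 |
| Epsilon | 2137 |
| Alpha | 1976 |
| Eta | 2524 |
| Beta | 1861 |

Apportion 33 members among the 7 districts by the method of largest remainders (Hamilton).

Standard divisor: 22488 ÷ 33 ≈ 681.455.
Standard quotas: Gamma 6.8280, Zeta 3.7552, Theta 9.9464, Epsilon 3.1359, Alpha 2.8997, Eta 3.7038, Beta 2.7309.
Lower quotas: Gamma 6, Zeta 3, Theta 9, Epsilon 3, Alpha 2, Eta 3, Beta 2 (sum 28, leaving 5 seats).
Remainders in descending order: Theta 0.9464, Alpha 0.8997, Gamma 0.8280, Zeta 0.7552, Beta 0.7309, Eta 0.7038, Epsilon 0.1359.
The surplus seats go to Theta, Alpha, Gamma, Zeta, Beta.

Gamma: 7; Zeta: 4; Theta: 10; Epsilon: 3; Alpha: 3; Eta: 3; Beta: 3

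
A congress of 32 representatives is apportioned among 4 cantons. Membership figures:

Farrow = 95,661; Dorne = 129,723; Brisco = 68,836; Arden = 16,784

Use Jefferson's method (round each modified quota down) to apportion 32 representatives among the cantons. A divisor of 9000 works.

Farrow=10, Dorne=14, Brisco=7, Arden=1

With modified divisor 9000: modified quotas Farrow 10.629, Dorne 14.414, Brisco 7.648, Arden 1.865.
Rounding down: Farrow 10, Dorne 14, Brisco 7, Arden 1 (total 32).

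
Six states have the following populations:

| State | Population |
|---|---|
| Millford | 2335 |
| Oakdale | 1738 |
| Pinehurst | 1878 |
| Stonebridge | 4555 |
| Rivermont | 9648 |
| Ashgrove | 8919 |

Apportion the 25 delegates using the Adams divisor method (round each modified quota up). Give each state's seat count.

Millford 2, Oakdale 2, Pinehurst 2, Stonebridge 4, Rivermont 8, Ashgrove 7

Standard divisor 29073/25 ≈ 1162.92; standard quotas: Millford 2.008, Oakdale 1.495, Pinehurst 1.615, Stonebridge 3.917, Rivermont 8.296, Ashgrove 7.669.
Rounding up gives 3, 2, 2, 4, 9, 8 = 28 seats, so the divisor must be adjusted.
With modified divisor 1300: modified quotas Millford 1.796, Oakdale 1.337, Pinehurst 1.445, Stonebridge 3.504, Rivermont 7.422, Ashgrove 6.861.
Rounding up: Millford 2, Oakdale 2, Pinehurst 2, Stonebridge 4, Rivermont 8, Ashgrove 7 (total 25).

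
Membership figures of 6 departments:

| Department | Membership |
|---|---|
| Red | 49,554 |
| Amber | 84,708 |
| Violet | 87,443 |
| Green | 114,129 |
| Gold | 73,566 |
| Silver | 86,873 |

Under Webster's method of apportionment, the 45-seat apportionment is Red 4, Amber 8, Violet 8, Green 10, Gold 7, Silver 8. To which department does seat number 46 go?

Priority for the next seat is population ÷ (current seats + 0.5).
Priorities: Red 11012.000, Amber 9965.647, Violet 10287.412, Green 10869.429, Gold 9808.800, Silver 10220.353.
Highest priority: Red.

Red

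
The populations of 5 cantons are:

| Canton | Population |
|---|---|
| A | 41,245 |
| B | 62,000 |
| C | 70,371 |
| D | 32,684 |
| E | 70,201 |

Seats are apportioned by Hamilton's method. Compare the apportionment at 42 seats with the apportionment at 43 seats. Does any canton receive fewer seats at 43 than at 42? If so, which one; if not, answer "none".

none

At 42 seats: A 6, B 9, C 11, D 5, E 11.
At 43 seats: A 6, B 10, C 11, D 5, E 11.
No canton's allocation decreased.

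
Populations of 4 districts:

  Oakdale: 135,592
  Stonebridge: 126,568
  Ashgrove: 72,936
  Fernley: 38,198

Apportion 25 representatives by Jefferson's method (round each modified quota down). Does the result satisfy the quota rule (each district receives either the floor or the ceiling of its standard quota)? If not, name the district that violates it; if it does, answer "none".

none

Standard quotas: Oakdale 9.081, Stonebridge 8.476, Ashgrove 4.885, Fernley 2.558.
Jefferson allocation: Oakdale 9, Stonebridge 9, Ashgrove 5, Fernley 2.
Every allocation lies between the lower and upper quota.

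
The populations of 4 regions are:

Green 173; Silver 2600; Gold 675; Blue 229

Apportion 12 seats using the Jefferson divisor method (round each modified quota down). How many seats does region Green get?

Standard divisor 3677/12 ≈ 306.417; standard quotas: Green 0.565, Silver 8.485, Gold 2.203, Blue 0.747.
Rounding down gives 0, 8, 2, 0 = 10 seats, so the divisor must be adjusted.
With modified divisor 250: modified quotas Green 0.692, Silver 10.400, Gold 2.700, Blue 0.916.
Rounding down: Green 0, Silver 10, Gold 2, Blue 0 (total 12).
Green receives 0.

0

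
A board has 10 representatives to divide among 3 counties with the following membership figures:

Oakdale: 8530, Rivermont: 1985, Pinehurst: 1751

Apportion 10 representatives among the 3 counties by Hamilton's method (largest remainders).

Standard divisor: 12266 ÷ 10 ≈ 1226.6.
Standard quotas: Oakdale 6.9542, Rivermont 1.6183, Pinehurst 1.4275.
Lower quotas: Oakdale 6, Rivermont 1, Pinehurst 1 (sum 8, leaving 2 seats).
Remainders in descending order: Oakdale 0.9542, Rivermont 0.6183, Pinehurst 0.4275.
The surplus seats go to Oakdale, Rivermont.

Oakdale 7, Rivermont 2, Pinehurst 1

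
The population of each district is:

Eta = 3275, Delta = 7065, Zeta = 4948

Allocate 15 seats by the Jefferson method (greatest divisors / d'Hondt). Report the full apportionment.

Eta 3; Delta 7; Zeta 5

Standard divisor 15288/15 ≈ 1019.2; standard quotas: Eta 3.213, Delta 6.932, Zeta 4.855.
Rounding down gives 3, 6, 4 = 13 seats, so the divisor must be adjusted.
With modified divisor 900: modified quotas Eta 3.639, Delta 7.850, Zeta 5.498.
Rounding down: Eta 3, Delta 7, Zeta 5 (total 15).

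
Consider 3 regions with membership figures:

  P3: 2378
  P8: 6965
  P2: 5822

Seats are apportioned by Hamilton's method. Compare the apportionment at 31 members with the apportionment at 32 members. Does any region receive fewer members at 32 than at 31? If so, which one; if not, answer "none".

none

At 31 seats: P3 5, P8 14, P2 12.
At 32 seats: P3 5, P8 15, P2 12.
No region's allocation decreased.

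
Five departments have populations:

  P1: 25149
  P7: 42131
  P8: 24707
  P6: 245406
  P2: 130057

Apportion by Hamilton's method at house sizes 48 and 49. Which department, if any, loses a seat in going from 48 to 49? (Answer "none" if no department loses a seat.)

P8

At 48 seats: P1 3, P7 4, P8 3, P6 25, P2 13.
At 49 seats: P1 3, P7 4, P8 2, P6 26, P2 14.
P8 drops from 3 to 2.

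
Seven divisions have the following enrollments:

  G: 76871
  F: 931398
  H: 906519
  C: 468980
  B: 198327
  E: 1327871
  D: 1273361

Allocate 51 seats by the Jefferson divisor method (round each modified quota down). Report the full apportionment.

Standard divisor 5183327/51 ≈ 101633.863; standard quotas: G 0.756, F 9.164, H 8.919, C 4.614, B 1.951, E 13.065, D 12.529.
Rounding down gives 0, 9, 8, 4, 1, 13, 12 = 47 seats, so the divisor must be adjusted.
With modified divisor 94300: modified quotas G 0.815, F 9.877, H 9.613, C 4.973, B 2.103, E 14.081, D 13.503.
Rounding down: G 0, F 9, H 9, C 4, B 2, E 14, D 13 (total 51).

G=0, F=9, H=9, C=4, B=2, E=14, D=13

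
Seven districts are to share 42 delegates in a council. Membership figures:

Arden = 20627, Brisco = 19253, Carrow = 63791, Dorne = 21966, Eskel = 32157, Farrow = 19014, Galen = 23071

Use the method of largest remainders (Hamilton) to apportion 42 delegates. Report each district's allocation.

The standard divisor is 199879/42 ≈ 4759.024.
Standard quotas: Arden 4.3343, Brisco 4.0456, Carrow 13.4042, Dorne 4.6157, Eskel 6.7571, Farrow 3.9954, Galen 4.8478.
Lower quotas: Arden 4, Brisco 4, Carrow 13, Dorne 4, Eskel 6, Farrow 3, Galen 4 (sum 38, leaving 4 seats).
Remainders in descending order: Farrow 0.9954, Galen 0.8478, Eskel 0.7571, Dorne 0.6157, Carrow 0.4042, Arden 0.3343, Brisco 0.0456.
Largest remainders: Farrow, Galen, Eskel, Dorne receive the extra seats.

Arden 4, Brisco 4, Carrow 13, Dorne 5, Eskel 7, Farrow 4, Galen 5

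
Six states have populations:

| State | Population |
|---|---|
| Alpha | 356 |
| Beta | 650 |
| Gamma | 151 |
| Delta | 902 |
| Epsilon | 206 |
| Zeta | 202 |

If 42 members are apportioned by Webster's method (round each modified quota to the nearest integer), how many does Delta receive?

Standard divisor 2467/42 ≈ 58.738; standard quotas: Alpha 6.061, Beta 11.066, Gamma 2.571, Delta 15.356, Epsilon 3.507, Zeta 3.439.
Rounding to the nearest integer gives Alpha 6, Beta 11, Gamma 3, Delta 15, Epsilon 4, Zeta 3 — total 42, matching the house size, so no adjustment is needed.
Delta receives 15.

15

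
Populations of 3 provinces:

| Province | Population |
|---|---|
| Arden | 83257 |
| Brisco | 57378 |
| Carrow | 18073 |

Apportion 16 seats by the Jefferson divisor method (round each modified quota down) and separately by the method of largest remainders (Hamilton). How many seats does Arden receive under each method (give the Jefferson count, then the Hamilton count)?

9 and 8

Jefferson: Arden 9, Brisco 6, Carrow 1.
Hamilton: Arden 8, Brisco 6, Carrow 2.
Arden gets 9 under Jefferson and 8 under Hamilton.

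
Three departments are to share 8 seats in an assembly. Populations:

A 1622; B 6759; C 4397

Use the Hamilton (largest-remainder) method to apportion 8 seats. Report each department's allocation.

A 1; B 4; C 3

Total 12778; standard divisor 12778/8 ≈ 1597.25.
Standard quotas: A 1.0155, B 4.2316, C 2.7529.
Lower quotas: A 1, B 4, C 2 (sum 7, leaving 1 seat).
Remainders in descending order: C 0.7529, B 0.2316, A 0.0155.
The surplus seat goes to C.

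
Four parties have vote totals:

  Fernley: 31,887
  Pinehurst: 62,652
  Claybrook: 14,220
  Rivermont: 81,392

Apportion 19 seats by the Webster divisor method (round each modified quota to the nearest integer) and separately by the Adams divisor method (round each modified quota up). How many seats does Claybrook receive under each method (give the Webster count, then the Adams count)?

1 and 2

Webster: Fernley 3, Pinehurst 7, Claybrook 1, Rivermont 8.
Adams: Fernley 3, Pinehurst 6, Claybrook 2, Rivermont 8.
Claybrook gets 1 under Webster and 2 under Adams.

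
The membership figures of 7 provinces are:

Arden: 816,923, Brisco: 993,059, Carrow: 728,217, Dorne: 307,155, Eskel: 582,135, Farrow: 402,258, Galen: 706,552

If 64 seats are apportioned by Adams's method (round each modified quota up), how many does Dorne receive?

Standard divisor 4536299/64 ≈ 70879.672; standard quotas: Arden 11.525, Brisco 14.010, Carrow 10.274, Dorne 4.333, Eskel 8.213, Farrow 5.675, Galen 9.968.
Rounding up gives 12, 15, 11, 5, 9, 6, 10 = 68 seats, so the divisor must be adjusted.
With modified divisor 75300: modified quotas Arden 10.849, Brisco 13.188, Carrow 9.671, Dorne 4.079, Eskel 7.731, Farrow 5.342, Galen 9.383.
Rounding up: Arden 11, Brisco 14, Carrow 10, Dorne 5, Eskel 8, Farrow 6, Galen 10 (total 64).
Dorne receives 5.

5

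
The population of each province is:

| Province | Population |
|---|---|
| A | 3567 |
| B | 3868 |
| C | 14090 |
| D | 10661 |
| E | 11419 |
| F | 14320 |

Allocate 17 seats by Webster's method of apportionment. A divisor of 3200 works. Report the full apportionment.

A 1; B 1; C 4; D 3; E 4; F 4

With modified divisor 3200: modified quotas A 1.115, B 1.209, C 4.403, D 3.332, E 3.568, F 4.475.
Rounding to the nearest integer: A 1, B 1, C 4, D 3, E 4, F 4 (total 17).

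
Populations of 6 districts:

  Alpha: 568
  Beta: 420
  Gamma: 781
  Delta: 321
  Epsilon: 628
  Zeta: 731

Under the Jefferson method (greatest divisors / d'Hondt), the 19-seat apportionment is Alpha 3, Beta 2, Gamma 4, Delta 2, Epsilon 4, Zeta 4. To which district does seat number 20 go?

Gamma

Priority for the next seat is population ÷ (current seats + 1).
Priorities: Alpha 142.000, Beta 140.000, Gamma 156.200, Delta 107.000, Epsilon 125.600, Zeta 146.200.
Highest priority: Gamma.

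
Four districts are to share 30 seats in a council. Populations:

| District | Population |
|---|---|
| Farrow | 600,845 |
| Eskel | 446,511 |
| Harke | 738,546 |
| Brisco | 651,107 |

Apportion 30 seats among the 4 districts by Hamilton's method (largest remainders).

Farrow: 7, Eskel: 6, Harke: 9, Brisco: 8

Total 2437009; standard divisor 2437009/30 ≈ 81233.633.
Standard quotas: Farrow 7.3965, Eskel 5.4966, Harke 9.0916, Brisco 8.0152.
Lower quotas: Farrow 7, Eskel 5, Harke 9, Brisco 8 (sum 29, leaving 1 seat).
Remainders in descending order: Eskel 0.4966, Farrow 0.3965, Harke 0.0916, Brisco 0.0152.
Largest remainder: Eskel receives the extra seat.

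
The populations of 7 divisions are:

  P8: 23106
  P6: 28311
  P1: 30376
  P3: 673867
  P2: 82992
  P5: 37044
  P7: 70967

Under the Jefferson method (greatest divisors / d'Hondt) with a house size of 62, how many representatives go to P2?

Standard divisor 946663/62 ≈ 15268.758; standard quotas: P8 1.513, P6 1.854, P1 1.989, P3 44.134, P2 5.435, P5 2.426, P7 4.648.
Rounding down gives 1, 1, 1, 44, 5, 2, 4 = 58 seats, so the divisor must be adjusted.
With modified divisor 14300: modified quotas P8 1.616, P6 1.980, P1 2.124, P3 47.124, P2 5.804, P5 2.590, P7 4.963.
Rounding down: P8 1, P6 1, P1 2, P3 47, P2 5, P5 2, P7 4 (total 62).
P2 receives 5.

5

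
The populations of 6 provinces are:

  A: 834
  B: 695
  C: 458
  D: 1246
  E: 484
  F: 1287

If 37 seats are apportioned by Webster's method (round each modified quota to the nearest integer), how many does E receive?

4

Standard divisor 5004/37 ≈ 135.243; standard quotas: A 6.167, B 5.139, C 3.386, D 9.213, E 3.579, F 9.516.
Rounding to the nearest integer gives A 6, B 5, C 3, D 9, E 4, F 10 — total 37, matching the house size, so no adjustment is needed.
E receives 4.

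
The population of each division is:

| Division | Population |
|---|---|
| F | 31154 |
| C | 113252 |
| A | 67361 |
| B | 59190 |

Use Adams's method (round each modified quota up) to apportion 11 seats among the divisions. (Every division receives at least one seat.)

F 2; C 4; A 3; B 2

Standard divisor 270957/11 ≈ 24632.455; standard quotas: F 1.265, C 4.598, A 2.735, B 2.403.
Rounding up gives 2, 5, 3, 3 = 13 seats, so the divisor must be adjusted.
With modified divisor 30400: modified quotas F 1.025, C 3.725, A 2.216, B 1.947.
Rounding up: F 2, C 4, A 3, B 2 (total 11).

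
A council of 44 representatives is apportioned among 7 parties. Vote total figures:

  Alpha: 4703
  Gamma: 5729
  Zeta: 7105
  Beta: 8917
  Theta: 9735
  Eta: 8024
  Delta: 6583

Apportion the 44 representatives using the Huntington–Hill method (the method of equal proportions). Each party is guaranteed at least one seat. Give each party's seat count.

With divisor 1169: modified quotas Alpha 4.023, Gamma 4.901, Zeta 6.078, Beta 7.628, Theta 8.328, Eta 6.864, Delta 5.631.
Geometric-mean thresholds: Alpha √(4·5)=4.472, Gamma √(4·5)=4.472, Zeta √(6·7)=6.481, Beta √(7·8)=7.483, Theta √(8·9)=8.485, Eta √(6·7)=6.481, Delta √(5·6)=5.477.
Each quota rounded against its threshold gives Alpha 4, Gamma 5, Zeta 6, Beta 8, Theta 8, Eta 7, Delta 6 (total 44).

Alpha 4, Gamma 5, Zeta 6, Beta 8, Theta 8, Eta 7, Delta 6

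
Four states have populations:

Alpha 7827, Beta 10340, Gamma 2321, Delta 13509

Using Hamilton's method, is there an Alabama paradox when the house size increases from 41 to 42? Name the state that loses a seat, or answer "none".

none

At 41 seats: Alpha 9, Beta 13, Gamma 3, Delta 16.
At 42 seats: Alpha 9, Beta 13, Gamma 3, Delta 17.
No state's allocation decreased.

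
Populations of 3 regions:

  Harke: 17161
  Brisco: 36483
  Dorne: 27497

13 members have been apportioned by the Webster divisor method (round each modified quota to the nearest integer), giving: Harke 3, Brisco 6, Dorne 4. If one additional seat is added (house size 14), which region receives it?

Dorne

Priority for the next seat is population ÷ (current seats + 0.5).
Priorities: Harke 4903.143, Brisco 5612.769, Dorne 6110.444.
Highest priority: Dorne.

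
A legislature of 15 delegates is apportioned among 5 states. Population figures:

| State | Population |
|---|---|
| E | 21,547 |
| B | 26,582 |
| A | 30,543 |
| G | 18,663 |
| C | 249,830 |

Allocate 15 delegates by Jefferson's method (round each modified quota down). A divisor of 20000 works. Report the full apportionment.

With modified divisor 20000: modified quotas E 1.077, B 1.329, A 1.527, G 0.933, C 12.492.
Rounding down: E 1, B 1, A 1, G 0, C 12 (total 15).

E: 1; B: 1; A: 1; G: 0; C: 12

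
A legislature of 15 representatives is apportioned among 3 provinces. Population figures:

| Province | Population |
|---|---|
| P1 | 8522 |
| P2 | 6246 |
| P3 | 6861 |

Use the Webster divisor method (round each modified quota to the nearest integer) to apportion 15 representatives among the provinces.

Standard divisor 21629/15 ≈ 1441.933; standard quotas: P1 5.910, P2 4.332, P3 4.758.
Rounding to the nearest integer gives P1 6, P2 4, P3 5 — total 15, matching the house size, so no adjustment is needed.

P1=6; P2=4; P3=5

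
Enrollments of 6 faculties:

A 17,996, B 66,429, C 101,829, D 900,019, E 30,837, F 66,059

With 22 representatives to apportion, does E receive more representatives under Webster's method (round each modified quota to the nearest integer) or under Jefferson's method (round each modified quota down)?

Webster

Webster: A 0, B 1, C 2, D 17, E 1, F 1.
Jefferson: A 0, B 1, C 2, D 18, E 0, F 1.
E gets 1 under Webster and 0 under Jefferson.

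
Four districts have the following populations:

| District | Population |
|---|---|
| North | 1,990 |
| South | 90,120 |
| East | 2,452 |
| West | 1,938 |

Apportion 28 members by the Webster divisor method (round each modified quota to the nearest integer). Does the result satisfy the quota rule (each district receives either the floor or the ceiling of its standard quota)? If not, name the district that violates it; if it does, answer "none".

Standard quotas: North 0.577, South 26.149, East 0.711, West 0.562.
Webster allocation: North 1, South 25, East 1, West 1.
South has quota 26.149 (lower 26, upper 27) but receives 25 — outside the quota interval.

South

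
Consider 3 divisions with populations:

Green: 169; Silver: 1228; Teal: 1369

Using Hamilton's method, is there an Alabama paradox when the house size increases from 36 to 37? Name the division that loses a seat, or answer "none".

At 36 seats: Green 2, Silver 16, Teal 18.
At 37 seats: Green 2, Silver 17, Teal 18.
No division's allocation decreased.

none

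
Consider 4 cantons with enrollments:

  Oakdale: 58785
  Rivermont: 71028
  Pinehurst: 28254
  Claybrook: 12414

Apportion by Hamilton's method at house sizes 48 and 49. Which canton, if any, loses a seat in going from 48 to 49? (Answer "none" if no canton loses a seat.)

At 48 seats: Oakdale 17, Rivermont 20, Pinehurst 8, Claybrook 3.
At 49 seats: Oakdale 17, Rivermont 20, Pinehurst 8, Claybrook 4.
No canton's allocation decreased.

none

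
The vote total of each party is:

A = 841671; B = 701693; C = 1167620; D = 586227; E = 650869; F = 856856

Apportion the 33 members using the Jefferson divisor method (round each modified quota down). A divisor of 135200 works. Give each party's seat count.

With modified divisor 135200: modified quotas A 6.225, B 5.190, C 8.636, D 4.336, E 4.814, F 6.338.
Rounding down: A 6, B 5, C 8, D 4, E 4, F 6 (total 33).

A 6, B 5, C 8, D 4, E 4, F 6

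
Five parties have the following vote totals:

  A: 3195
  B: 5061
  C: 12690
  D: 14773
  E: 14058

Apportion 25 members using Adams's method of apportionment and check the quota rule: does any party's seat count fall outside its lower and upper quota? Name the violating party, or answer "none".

Standard quotas: A 1.605, B 2.542, C 6.373, D 7.420, E 7.060.
Adams allocation: A 2, B 3, C 6, D 7, E 7.
Every allocation lies between the lower and upper quota.

none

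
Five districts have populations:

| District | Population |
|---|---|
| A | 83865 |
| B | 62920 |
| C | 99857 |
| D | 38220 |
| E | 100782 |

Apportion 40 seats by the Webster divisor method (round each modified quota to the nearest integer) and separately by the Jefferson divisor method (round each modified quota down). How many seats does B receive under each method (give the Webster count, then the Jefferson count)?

Webster: A 9, B 7, C 10, D 4, E 10.
Jefferson: A 9, B 6, C 10, D 4, E 11.
B gets 7 under Webster and 6 under Jefferson.

7 and 6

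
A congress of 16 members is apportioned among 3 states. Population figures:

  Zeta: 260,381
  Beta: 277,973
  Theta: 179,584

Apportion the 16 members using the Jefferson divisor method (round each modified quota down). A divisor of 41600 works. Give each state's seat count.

Zeta 6, Beta 6, Theta 4

With modified divisor 41600: modified quotas Zeta 6.259, Beta 6.682, Theta 4.317.
Rounding down: Zeta 6, Beta 6, Theta 4 (total 16).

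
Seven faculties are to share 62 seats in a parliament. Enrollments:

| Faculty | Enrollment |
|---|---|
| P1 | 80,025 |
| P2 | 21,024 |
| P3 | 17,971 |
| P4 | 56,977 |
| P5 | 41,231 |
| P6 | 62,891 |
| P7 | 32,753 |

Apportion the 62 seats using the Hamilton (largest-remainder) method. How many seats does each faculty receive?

P1=16, P2=4, P3=4, P4=11, P5=8, P6=12, P7=7

Standard divisor: 312872 ÷ 62 ≈ 5046.323.
Standard quotas: P1 15.8581, P2 4.1662, P3 3.5612, P4 11.2908, P5 8.1705, P6 12.4627, P7 6.4905.
Lower quotas: P1 15, P2 4, P3 3, P4 11, P5 8, P6 12, P7 6 (sum 59, leaving 3 seats).
Remainders in descending order: P1 0.8581, P3 0.5612, P7 0.4905, P6 0.4627, P4 0.2908, P5 0.1705, P2 0.1662.
Largest remainders: P1, P3, P7 receive the extra seats.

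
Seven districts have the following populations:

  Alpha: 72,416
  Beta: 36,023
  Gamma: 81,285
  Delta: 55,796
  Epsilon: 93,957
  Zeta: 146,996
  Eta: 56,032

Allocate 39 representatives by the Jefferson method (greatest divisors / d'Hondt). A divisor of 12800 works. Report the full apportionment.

With modified divisor 12800: modified quotas Alpha 5.657, Beta 2.814, Gamma 6.350, Delta 4.359, Epsilon 7.340, Zeta 11.484, Eta 4.378.
Rounding down: Alpha 5, Beta 2, Gamma 6, Delta 4, Epsilon 7, Zeta 11, Eta 4 (total 39).

Alpha=5, Beta=2, Gamma=6, Delta=4, Epsilon=7, Zeta=11, Eta=4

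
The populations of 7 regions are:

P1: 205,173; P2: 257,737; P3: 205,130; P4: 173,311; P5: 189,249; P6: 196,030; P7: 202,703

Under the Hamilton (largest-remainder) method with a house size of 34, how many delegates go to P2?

Total 1429333; standard divisor 1429333/34 ≈ 42039.206.
Standard quotas: P1 4.8805, P2 6.1309, P3 4.8795, P4 4.1226, P5 4.5017, P6 4.6630, P7 4.8218.
Lower quotas: P1 4, P2 6, P3 4, P4 4, P5 4, P6 4, P7 4 (sum 30, leaving 4 seats).
Remainders in descending order: P1 0.8805, P3 0.8795, P7 0.8218, P6 0.6630, P5 0.5017, P2 0.1309, P4 0.1226.
Largest remainders: P1, P3, P7, P6 receive the extra seats.
P2 receives 6.

6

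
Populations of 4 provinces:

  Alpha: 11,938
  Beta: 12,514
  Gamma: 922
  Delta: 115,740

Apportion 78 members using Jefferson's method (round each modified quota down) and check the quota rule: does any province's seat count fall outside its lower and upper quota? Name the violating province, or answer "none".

Standard quotas: Alpha 6.599, Beta 6.917, Gamma 0.510, Delta 63.975.
Jefferson allocation: Alpha 6, Beta 7, Gamma 0, Delta 65.
Delta has quota 63.975 (lower 63, upper 64) but receives 65 — outside the quota interval.

Delta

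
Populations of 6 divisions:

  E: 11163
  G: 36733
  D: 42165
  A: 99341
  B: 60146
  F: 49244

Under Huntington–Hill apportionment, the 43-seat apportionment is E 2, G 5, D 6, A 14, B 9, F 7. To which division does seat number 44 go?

A

Priority for the next seat is population ÷ (√(s·(s+1))).
Priorities: E 4557.276, G 6706.498, D 6506.201, A 6855.180, B 6339.945, F 6580.506.
Highest priority: A.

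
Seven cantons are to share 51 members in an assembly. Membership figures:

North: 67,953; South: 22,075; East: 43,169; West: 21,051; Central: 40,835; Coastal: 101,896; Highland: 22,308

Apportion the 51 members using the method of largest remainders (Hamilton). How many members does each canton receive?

North: 11, South: 4, East: 7, West: 3, Central: 6, Coastal: 16, Highland: 4

Standard divisor: 319287 ÷ 51 ≈ 6260.529.
Standard quotas: North 10.8542, South 3.5261, East 6.8954, West 3.3625, Central 6.5226, Coastal 16.2759, Highland 3.5633.
Lower quotas: North 10, South 3, East 6, West 3, Central 6, Coastal 16, Highland 3 (sum 47, leaving 4 seats).
Remainders in descending order: East 0.8954, North 0.8542, Highland 0.5633, South 0.5261, Central 0.5226, West 0.3625, Coastal 0.2759.
Largest remainders: East, North, Highland, South receive the extra seats.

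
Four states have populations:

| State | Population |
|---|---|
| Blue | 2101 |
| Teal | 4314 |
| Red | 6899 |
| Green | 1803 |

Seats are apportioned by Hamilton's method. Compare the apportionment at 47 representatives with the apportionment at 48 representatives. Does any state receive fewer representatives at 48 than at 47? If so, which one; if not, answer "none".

At 47 seats: Blue 7, Teal 13, Red 21, Green 6.
At 48 seats: Blue 6, Teal 14, Red 22, Green 6.
Blue drops from 7 to 6.

Blue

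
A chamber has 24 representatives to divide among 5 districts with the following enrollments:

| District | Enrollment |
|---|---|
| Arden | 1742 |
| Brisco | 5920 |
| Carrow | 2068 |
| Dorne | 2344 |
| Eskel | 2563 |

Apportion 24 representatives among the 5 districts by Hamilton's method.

Arden: 3; Brisco: 10; Carrow: 3; Dorne: 4; Eskel: 4

Standard divisor: 14637 ÷ 24 ≈ 609.875.
Standard quotas: Arden 2.8563, Brisco 9.7069, Carrow 3.3909, Dorne 3.8434, Eskel 4.2025.
Lower quotas: Arden 2, Brisco 9, Carrow 3, Dorne 3, Eskel 4 (sum 21, leaving 3 seats).
Remainders in descending order: Arden 0.8563, Dorne 0.8434, Brisco 0.7069, Carrow 0.3909, Eskel 0.2025.
The surplus seats go to Arden, Dorne, Brisco.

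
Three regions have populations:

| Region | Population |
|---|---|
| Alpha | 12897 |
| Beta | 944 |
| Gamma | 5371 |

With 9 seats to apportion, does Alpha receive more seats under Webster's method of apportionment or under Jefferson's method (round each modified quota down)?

Jefferson

Webster: Alpha 6, Beta 0, Gamma 3.
Jefferson: Alpha 7, Beta 0, Gamma 2.
Alpha gets 6 under Webster and 7 under Jefferson.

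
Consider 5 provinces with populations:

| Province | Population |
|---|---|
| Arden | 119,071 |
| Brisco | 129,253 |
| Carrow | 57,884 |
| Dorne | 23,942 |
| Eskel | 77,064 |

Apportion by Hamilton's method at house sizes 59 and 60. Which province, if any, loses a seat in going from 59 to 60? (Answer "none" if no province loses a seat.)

Dorne

At 59 seats: Arden 17, Brisco 19, Carrow 8, Dorne 4, Eskel 11.
At 60 seats: Arden 18, Brisco 19, Carrow 9, Dorne 3, Eskel 11.
Dorne drops from 4 to 3.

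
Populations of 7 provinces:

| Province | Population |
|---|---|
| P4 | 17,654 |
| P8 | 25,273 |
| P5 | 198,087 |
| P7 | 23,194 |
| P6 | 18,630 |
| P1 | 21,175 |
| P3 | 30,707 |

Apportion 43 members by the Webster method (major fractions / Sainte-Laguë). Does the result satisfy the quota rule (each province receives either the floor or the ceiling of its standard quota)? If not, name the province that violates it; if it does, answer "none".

none

Standard quotas: P4 2.268, P8 3.247, P5 25.447, P7 2.980, P6 2.393, P1 2.720, P3 3.945.
Webster allocation: P4 2, P8 3, P5 26, P7 3, P6 2, P1 3, P3 4.
Every allocation lies between the lower and upper quota.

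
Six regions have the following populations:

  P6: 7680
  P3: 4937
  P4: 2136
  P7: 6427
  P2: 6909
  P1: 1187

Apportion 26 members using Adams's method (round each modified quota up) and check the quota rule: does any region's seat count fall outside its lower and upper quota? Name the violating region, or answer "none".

none

Standard quotas: P6 6.821, P3 4.385, P4 1.897, P7 5.708, P2 6.136, P1 1.054.
Adams allocation: P6 7, P3 4, P4 2, P7 6, P2 6, P1 1.
Every allocation lies between the lower and upper quota.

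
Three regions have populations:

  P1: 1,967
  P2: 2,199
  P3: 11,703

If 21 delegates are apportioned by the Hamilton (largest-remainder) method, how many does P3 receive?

15

The standard divisor is 15869/21 ≈ 755.667.
Standard quotas: P1 2.6030, P2 2.9100, P3 15.4870.
Lower quotas: P1 2, P2 2, P3 15 (sum 19, leaving 2 seats).
Remainders in descending order: P2 0.9100, P1 0.6030, P3 0.4870.
The surplus seats go to P2, P1.
P3 receives 15.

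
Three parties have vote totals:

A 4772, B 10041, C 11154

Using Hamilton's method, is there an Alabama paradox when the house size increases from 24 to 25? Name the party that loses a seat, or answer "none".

At 24 seats: A 5, B 9, C 10.
At 25 seats: A 4, B 10, C 11.
A drops from 5 to 4.

A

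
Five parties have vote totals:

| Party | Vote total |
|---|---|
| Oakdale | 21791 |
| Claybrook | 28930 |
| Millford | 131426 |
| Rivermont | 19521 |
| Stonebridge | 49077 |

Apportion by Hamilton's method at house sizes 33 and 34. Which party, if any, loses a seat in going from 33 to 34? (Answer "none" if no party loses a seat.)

At 33 seats: Oakdale 3, Claybrook 4, Millford 17, Rivermont 3, Stonebridge 6.
At 34 seats: Oakdale 3, Claybrook 4, Millford 18, Rivermont 2, Stonebridge 7.
Rivermont drops from 3 to 2.

Rivermont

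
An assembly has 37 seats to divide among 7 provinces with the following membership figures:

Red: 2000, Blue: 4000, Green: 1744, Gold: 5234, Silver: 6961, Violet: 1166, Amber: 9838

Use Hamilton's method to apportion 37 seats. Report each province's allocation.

Red=2, Blue=5, Green=2, Gold=6, Silver=8, Violet=2, Amber=12

The standard divisor is 30943/37 ≈ 836.297.
Standard quotas: Red 2.3915, Blue 4.7830, Green 2.0854, Gold 6.2585, Silver 8.3236, Violet 1.3942, Amber 11.7638.
Lower quotas: Red 2, Blue 4, Green 2, Gold 6, Silver 8, Violet 1, Amber 11 (sum 34, leaving 3 seats).
Remainders in descending order: Blue 0.7830, Amber 0.7638, Violet 0.3942, Red 0.3915, Silver 0.3236, Gold 0.2585, Green 0.0854.
Largest remainders: Blue, Amber, Violet receive the extra seats.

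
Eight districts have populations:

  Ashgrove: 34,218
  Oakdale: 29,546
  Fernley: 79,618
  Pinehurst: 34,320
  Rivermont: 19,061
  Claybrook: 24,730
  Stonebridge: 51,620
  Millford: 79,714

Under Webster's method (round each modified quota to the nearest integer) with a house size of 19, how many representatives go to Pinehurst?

Standard divisor 352827/19 ≈ 18569.842; standard quotas: Ashgrove 1.843, Oakdale 1.591, Fernley 4.287, Pinehurst 1.848, Rivermont 1.026, Claybrook 1.332, Stonebridge 2.780, Millford 4.293.
Rounding to the nearest integer gives Ashgrove 2, Oakdale 2, Fernley 4, Pinehurst 2, Rivermont 1, Claybrook 1, Stonebridge 3, Millford 4 — total 19, matching the house size, so no adjustment is needed.
Pinehurst receives 2.

2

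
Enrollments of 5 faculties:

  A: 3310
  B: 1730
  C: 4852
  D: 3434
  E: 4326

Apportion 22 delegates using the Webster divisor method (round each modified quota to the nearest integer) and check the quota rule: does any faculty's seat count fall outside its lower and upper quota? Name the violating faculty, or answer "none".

none

Standard quotas: A 4.125, B 2.156, C 6.047, D 4.280, E 5.392.
Webster allocation: A 4, B 2, C 6, D 4, E 6.
Every allocation lies between the lower and upper quota.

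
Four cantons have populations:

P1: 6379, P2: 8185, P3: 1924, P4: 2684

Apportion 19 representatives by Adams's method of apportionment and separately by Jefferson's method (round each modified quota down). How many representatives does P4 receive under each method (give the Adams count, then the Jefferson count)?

Adams: P1 6, P2 8, P3 2, P4 3.
Jefferson: P1 7, P2 8, P3 2, P4 2.
P4 gets 3 under Adams and 2 under Jefferson.

3 and 2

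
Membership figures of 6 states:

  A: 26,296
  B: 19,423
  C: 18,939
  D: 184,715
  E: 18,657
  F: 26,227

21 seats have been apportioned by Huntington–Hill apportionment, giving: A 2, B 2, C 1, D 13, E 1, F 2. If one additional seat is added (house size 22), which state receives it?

Priority for the next seat is population ÷ (√(s·(s+1))).
Priorities: A 10735.297, B 7929.407, C 13391.895, D 13691.987, E 13192.491, F 10707.128.
Highest priority: D.

D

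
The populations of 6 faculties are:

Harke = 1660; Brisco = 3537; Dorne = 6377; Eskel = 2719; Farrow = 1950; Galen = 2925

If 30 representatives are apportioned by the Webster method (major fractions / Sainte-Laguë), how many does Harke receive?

3

Standard divisor 19168/30 ≈ 638.933; standard quotas: Harke 2.598, Brisco 5.536, Dorne 9.981, Eskel 4.256, Farrow 3.052, Galen 4.578.
Rounding to the nearest integer gives 3, 6, 10, 4, 3, 5 = 31 seats, so the divisor must be adjusted.
With modified divisor 647: modified quotas Harke 2.566, Brisco 5.467, Dorne 9.856, Eskel 4.202, Farrow 3.014, Galen 4.521.
Rounding to the nearest integer: Harke 3, Brisco 5, Dorne 10, Eskel 4, Farrow 3, Galen 5 (total 30).
Harke receives 3.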